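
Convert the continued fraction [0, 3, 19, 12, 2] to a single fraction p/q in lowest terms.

Using pₖ = aₖpₖ₋₁ + pₖ₋₂ and qₖ = aₖqₖ₋₁ + qₖ₋₂:
  k=0: a=0, p=0, q=1
  k=1: a=3, p=1, q=3
  k=2: a=19, p=19, q=58
  k=3: a=12, p=229, q=699
  k=4: a=2, p=477, q=1456

477/1456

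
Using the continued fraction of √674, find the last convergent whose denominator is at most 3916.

35074/1351

√674 = [25; 1, 24, 1, 50, …] (period length 4).
Convergents:
  p_0/q_0 = 25/1
  p_1/q_1 = 26/1
  p_2/q_2 = 649/25
  p_3/q_3 = 675/26
  p_4/q_4 = 34399/1325
  p_5/q_5 = 35074/1351
  p_6/q_6 = 876175/33749
q_5 = 1351 ≤ 3916 < 33749 = q_6, so the answer is 35074/1351.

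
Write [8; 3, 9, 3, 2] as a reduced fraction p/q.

1681/202

Fold from the inside: start with 2/1.
  3 + 1/2 = 7/2
  9 + 2/7 = 65/7
  3 + 7/65 = 202/65
  8 + 65/202 = 1681/202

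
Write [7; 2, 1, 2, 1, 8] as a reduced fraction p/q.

707/96

Fold from the inside: start with 8/1.
  1 + 1/8 = 9/8
  2 + 8/9 = 26/9
  1 + 9/26 = 35/26
  2 + 26/35 = 96/35
  7 + 35/96 = 707/96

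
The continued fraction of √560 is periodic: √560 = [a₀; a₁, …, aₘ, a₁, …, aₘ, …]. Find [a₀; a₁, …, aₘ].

a₀ = ⌊√560⌋ = 23.
With m₀=0, d₀=1 and mₖ₊₁ = dₖaₖ − mₖ, dₖ₊₁ = (n − mₖ₊₁²)/dₖ, aₖ₊₁ = ⌊(a₀+mₖ₊₁)/dₖ₊₁⌋:
  k=1: m=23, d=31, a=1
  k=2: m=8, d=16, a=1
  k=3: m=8, d=31, a=1
  k=4: m=23, d=1, a=46
d=1 and a=2a₀=46 at k=4, so the next step gives (m, d) = (23, 31) again — its k=1 value — and the period has length 4.

[23; 1, 1, 1, 46]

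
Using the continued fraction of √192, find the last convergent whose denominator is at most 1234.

√192 = [13; 1, 5, 1, 26, …] (period length 4).
Convergents:
  p_0/q_0 = 13/1
  p_1/q_1 = 14/1
  p_2/q_2 = 83/6
  p_3/q_3 = 97/7
  p_4/q_4 = 2605/188
  p_5/q_5 = 2702/195
  p_6/q_6 = 16115/1163
  p_7/q_7 = 18817/1358
q_6 = 1163 ≤ 1234 < 1358 = q_7, so the answer is 16115/1163.

16115/1163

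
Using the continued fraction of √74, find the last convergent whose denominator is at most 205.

√74 = [8; 1, 1, 1, 1, 16, …] (period length 5).
Convergents:
  p_0/q_0 = 8/1
  p_1/q_1 = 9/1
  p_2/q_2 = 17/2
  p_3/q_3 = 26/3
  p_4/q_4 = 43/5
  p_5/q_5 = 714/83
  p_6/q_6 = 757/88
  p_7/q_7 = 1471/171
  p_8/q_8 = 2228/259
q_7 = 171 ≤ 205 < 259 = q_8, so the answer is 1471/171.

1471/171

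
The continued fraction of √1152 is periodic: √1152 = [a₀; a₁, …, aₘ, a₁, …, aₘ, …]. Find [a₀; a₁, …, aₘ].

a₀ = ⌊√1152⌋ = 33.
With m₀=0, d₀=1 and mₖ₊₁ = dₖaₖ − mₖ, dₖ₊₁ = (n − mₖ₊₁²)/dₖ, aₖ₊₁ = ⌊(a₀+mₖ₊₁)/dₖ₊₁⌋:
  k=1: m=33, d=63, a=1
  k=2: m=30, d=4, a=15
  k=3: m=30, d=63, a=1
  k=4: m=33, d=1, a=66
d=1 and a=2a₀=66 at k=4, so the next step gives (m, d) = (33, 63) again — its k=1 value — and the period has length 4.

[33; 1, 15, 1, 66]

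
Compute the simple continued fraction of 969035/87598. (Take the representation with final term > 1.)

[11; 16, 19, 12, 2, 3, 3]

969035 = 11·87598 + 5457
87598 = 16·5457 + 286
5457 = 19·286 + 23
286 = 12·23 + 10
23 = 2·10 + 3
10 = 3·3 + 1
3 = 3·1 + 0  (stop)
So 969035/87598 = [11; 16, 19, 12, 2, 3, 3].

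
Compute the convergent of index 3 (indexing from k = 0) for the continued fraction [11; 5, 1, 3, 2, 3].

257/23

Using pₖ = aₖpₖ₋₁ + pₖ₋₂, qₖ = aₖqₖ₋₁ + qₖ₋₂ (with p₋₁=1, p₋₂=0, q₋₁=0, q₋₂=1):
  k=0: a=11, p=11, q=1
  k=1: a=5, p=56, q=5
  k=2: a=1, p=67, q=6
  k=3: a=3, p=257, q=23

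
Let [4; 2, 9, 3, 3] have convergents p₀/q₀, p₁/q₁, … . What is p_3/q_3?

264/59

Using pₖ = aₖpₖ₋₁ + pₖ₋₂, qₖ = aₖqₖ₋₁ + qₖ₋₂ (with p₋₁=1, p₋₂=0, q₋₁=0, q₋₂=1):
  k=0: a=4, p=4, q=1
  k=1: a=2, p=9, q=2
  k=2: a=9, p=85, q=19
  k=3: a=3, p=264, q=59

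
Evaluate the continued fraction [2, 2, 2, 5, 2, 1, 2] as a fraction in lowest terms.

556/231

Using pₖ = aₖpₖ₋₁ + pₖ₋₂ and qₖ = aₖqₖ₋₁ + qₖ₋₂:
  k=0: a=2, p=2, q=1
  k=1: a=2, p=5, q=2
  k=2: a=2, p=12, q=5
  k=3: a=5, p=65, q=27
  k=4: a=2, p=142, q=59
  k=5: a=1, p=207, q=86
  k=6: a=2, p=556, q=231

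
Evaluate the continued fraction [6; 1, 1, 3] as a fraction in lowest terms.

46/7

Using pₖ = aₖpₖ₋₁ + pₖ₋₂ and qₖ = aₖqₖ₋₁ + qₖ₋₂:
  k=0: a=6, p=6, q=1
  k=1: a=1, p=7, q=1
  k=2: a=1, p=13, q=2
  k=3: a=3, p=46, q=7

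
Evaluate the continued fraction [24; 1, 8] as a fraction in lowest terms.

224/9

Fold from the inside: start with 8/1.
  1 + 1/8 = 9/8
  24 + 8/9 = 224/9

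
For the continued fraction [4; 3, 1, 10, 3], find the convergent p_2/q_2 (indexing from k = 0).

Using pₖ = aₖpₖ₋₁ + pₖ₋₂, qₖ = aₖqₖ₋₁ + qₖ₋₂ (with p₋₁=1, p₋₂=0, q₋₁=0, q₋₂=1):
  k=0: a=4, p=4, q=1
  k=1: a=3, p=13, q=3
  k=2: a=1, p=17, q=4

17/4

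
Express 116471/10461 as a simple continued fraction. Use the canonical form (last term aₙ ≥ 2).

[11; 7, 2, 8, 2, 9, 4]

116471 = 11×10461 + 1400
10461 = 7×1400 + 661
1400 = 2×661 + 78
661 = 8×78 + 37
78 = 2×37 + 4
37 = 9×4 + 1
4 = 4×1 + 0  (stop)
So 116471/10461 = [11; 7, 2, 8, 2, 9, 4].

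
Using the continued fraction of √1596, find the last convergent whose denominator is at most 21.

799/20

√1596 = [39; 1, 18, 1, 78, …] (period length 4).
Convergents:
  p_0/q_0 = 39/1
  p_1/q_1 = 40/1
  p_2/q_2 = 759/19
  p_3/q_3 = 799/20
  p_4/q_4 = 63081/1579
q_3 = 20 ≤ 21 < 1579 = q_4, so the answer is 799/20.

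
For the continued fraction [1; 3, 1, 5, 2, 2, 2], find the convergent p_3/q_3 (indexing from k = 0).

29/23

Using pₖ = aₖpₖ₋₁ + pₖ₋₂, qₖ = aₖqₖ₋₁ + qₖ₋₂ (with p₋₁=1, p₋₂=0, q₋₁=0, q₋₂=1):
  k=0: a=1, p=1, q=1
  k=1: a=3, p=4, q=3
  k=2: a=1, p=5, q=4
  k=3: a=5, p=29, q=23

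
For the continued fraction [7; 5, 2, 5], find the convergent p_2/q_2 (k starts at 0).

79/11

Using pₖ = aₖpₖ₋₁ + pₖ₋₂, qₖ = aₖqₖ₋₁ + qₖ₋₂ (with p₋₁=1, p₋₂=0, q₋₁=0, q₋₂=1):
  k=0: a=7, p=7, q=1
  k=1: a=5, p=36, q=5
  k=2: a=2, p=79, q=11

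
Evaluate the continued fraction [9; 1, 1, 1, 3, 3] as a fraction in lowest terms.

347/36

Fold from the inside: start with 3/1.
  3 + 1/3 = 10/3
  1 + 3/10 = 13/10
  1 + 10/13 = 23/13
  1 + 13/23 = 36/23
  9 + 23/36 = 347/36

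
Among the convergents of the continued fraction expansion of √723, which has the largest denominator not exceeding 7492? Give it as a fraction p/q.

117127/4356

√723 = [26; 1, 7, 1, 52, …] (period length 4).
Convergents:
  p_0/q_0 = 26/1
  p_1/q_1 = 27/1
  p_2/q_2 = 215/8
  p_3/q_3 = 242/9
  p_4/q_4 = 12799/476
  p_5/q_5 = 13041/485
  p_6/q_6 = 104086/3871
  p_7/q_7 = 117127/4356
  p_8/q_8 = 6194690/230383
q_7 = 4356 ≤ 7492 < 230383 = q_8, so the answer is 117127/4356.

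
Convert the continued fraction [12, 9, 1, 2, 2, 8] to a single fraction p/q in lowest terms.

Fold from the inside: start with 8/1.
  2 + 1/8 = 17/8
  2 + 8/17 = 42/17
  1 + 17/42 = 59/42
  9 + 42/59 = 573/59
  12 + 59/573 = 6935/573

6935/573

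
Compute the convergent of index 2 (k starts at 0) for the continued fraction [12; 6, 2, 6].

158/13

Using pₖ = aₖpₖ₋₁ + pₖ₋₂, qₖ = aₖqₖ₋₁ + qₖ₋₂ (with p₋₁=1, p₋₂=0, q₋₁=0, q₋₂=1):
  k=0: a=12, p=12, q=1
  k=1: a=6, p=73, q=6
  k=2: a=2, p=158, q=13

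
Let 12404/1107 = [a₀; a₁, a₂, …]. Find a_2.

1

12404 = 11·1107 + 227   →  a_0 = 11
1107 = 4·227 + 199   →  a_1 = 4
227 = 1·199 + 28   →  a_2 = 1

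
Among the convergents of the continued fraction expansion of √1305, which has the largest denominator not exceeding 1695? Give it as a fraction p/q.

√1305 = [36; 8, 72, …] (period length 2).
Convergents:
  p_0/q_0 = 36/1
  p_1/q_1 = 289/8
  p_2/q_2 = 20844/577
  p_3/q_3 = 167041/4624
q_2 = 577 ≤ 1695 < 4624 = q_3, so the answer is 20844/577.

20844/577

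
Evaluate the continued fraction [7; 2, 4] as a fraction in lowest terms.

Using pₖ = aₖpₖ₋₁ + pₖ₋₂ and qₖ = aₖqₖ₋₁ + qₖ₋₂:
  k=0: a=7, p=7, q=1
  k=1: a=2, p=15, q=2
  k=2: a=4, p=67, q=9

67/9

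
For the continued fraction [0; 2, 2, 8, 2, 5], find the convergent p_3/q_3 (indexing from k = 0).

Using pₖ = aₖpₖ₋₁ + pₖ₋₂, qₖ = aₖqₖ₋₁ + qₖ₋₂ (with p₋₁=1, p₋₂=0, q₋₁=0, q₋₂=1):
  k=0: a=0, p=0, q=1
  k=1: a=2, p=1, q=2
  k=2: a=2, p=2, q=5
  k=3: a=8, p=17, q=42

17/42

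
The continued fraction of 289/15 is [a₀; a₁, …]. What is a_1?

289 = 19·15 + 4   →  a_0 = 19
15 = 3·4 + 3   →  a_1 = 3

3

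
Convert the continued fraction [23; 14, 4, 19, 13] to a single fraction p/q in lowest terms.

330319/14318

Using pₖ = aₖpₖ₋₁ + pₖ₋₂ and qₖ = aₖqₖ₋₁ + qₖ₋₂:
  k=0: a=23, p=23, q=1
  k=1: a=14, p=323, q=14
  k=2: a=4, p=1315, q=57
  k=3: a=19, p=25308, q=1097
  k=4: a=13, p=330319, q=14318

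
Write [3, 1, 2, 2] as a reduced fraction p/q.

26/7

Fold from the inside: start with 2/1.
  2 + 1/2 = 5/2
  1 + 2/5 = 7/5
  3 + 5/7 = 26/7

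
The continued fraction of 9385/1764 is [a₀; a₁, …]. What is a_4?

9385 = 5·1764 + 565   →  a_0 = 5
1764 = 3·565 + 69   →  a_1 = 3
565 = 8·69 + 13   →  a_2 = 8
69 = 5·13 + 4   →  a_3 = 5
13 = 3·4 + 1   →  a_4 = 3

3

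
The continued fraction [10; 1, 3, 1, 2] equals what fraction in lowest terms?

151/14

Using pₖ = aₖpₖ₋₁ + pₖ₋₂ and qₖ = aₖqₖ₋₁ + qₖ₋₂:
  k=0: a=10, p=10, q=1
  k=1: a=1, p=11, q=1
  k=2: a=3, p=43, q=4
  k=3: a=1, p=54, q=5
  k=4: a=2, p=151, q=14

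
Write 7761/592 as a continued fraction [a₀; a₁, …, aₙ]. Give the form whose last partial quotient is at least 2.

7761 = 13×592 + 65
592 = 9×65 + 7
65 = 9×7 + 2
7 = 3×2 + 1
2 = 2×1 + 0  (stop)
So 7761/592 = [13; 9, 9, 3, 2].

[13; 9, 9, 3, 2]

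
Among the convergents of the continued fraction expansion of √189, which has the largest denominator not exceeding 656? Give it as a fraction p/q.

√189 = [13; 1, 2, 1, 26, …] (period length 4).
Convergents:
  p_0/q_0 = 13/1
  p_1/q_1 = 14/1
  p_2/q_2 = 41/3
  p_3/q_3 = 55/4
  p_4/q_4 = 1471/107
  p_5/q_5 = 1526/111
  p_6/q_6 = 4523/329
  p_7/q_7 = 6049/440
  p_8/q_8 = 161797/11769
q_7 = 440 ≤ 656 < 11769 = q_8, so the answer is 6049/440.

6049/440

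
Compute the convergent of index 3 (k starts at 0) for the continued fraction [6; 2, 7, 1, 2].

Using pₖ = aₖpₖ₋₁ + pₖ₋₂, qₖ = aₖqₖ₋₁ + qₖ₋₂ (with p₋₁=1, p₋₂=0, q₋₁=0, q₋₂=1):
  k=0: a=6, p=6, q=1
  k=1: a=2, p=13, q=2
  k=2: a=7, p=97, q=15
  k=3: a=1, p=110, q=17

110/17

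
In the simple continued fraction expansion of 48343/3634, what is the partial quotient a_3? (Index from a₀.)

3

48343 = 13·3634 + 1101   →  a_0 = 13
3634 = 3·1101 + 331   →  a_1 = 3
1101 = 3·331 + 108   →  a_2 = 3
331 = 3·108 + 7   →  a_3 = 3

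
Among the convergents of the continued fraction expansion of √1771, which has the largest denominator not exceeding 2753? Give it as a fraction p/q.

42462/1009

√1771 = [42; 12, 84, …] (period length 2).
Convergents:
  p_0/q_0 = 42/1
  p_1/q_1 = 505/12
  p_2/q_2 = 42462/1009
  p_3/q_3 = 510049/12120
q_2 = 1009 ≤ 2753 < 12120 = q_3, so the answer is 42462/1009.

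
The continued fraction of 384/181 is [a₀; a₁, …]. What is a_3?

384 = 2·181 + 22   →  a_0 = 2
181 = 8·22 + 5   →  a_1 = 8
22 = 4·5 + 2   →  a_2 = 4
5 = 2·2 + 1   →  a_3 = 2

2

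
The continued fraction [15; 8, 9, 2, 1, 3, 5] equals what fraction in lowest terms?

66573/4402

Using pₖ = aₖpₖ₋₁ + pₖ₋₂ and qₖ = aₖqₖ₋₁ + qₖ₋₂:
  k=0: a=15, p=15, q=1
  k=1: a=8, p=121, q=8
  k=2: a=9, p=1104, q=73
  k=3: a=2, p=2329, q=154
  k=4: a=1, p=3433, q=227
  k=5: a=3, p=12628, q=835
  k=6: a=5, p=66573, q=4402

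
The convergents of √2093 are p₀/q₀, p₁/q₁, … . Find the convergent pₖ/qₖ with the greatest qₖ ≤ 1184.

50187/1097

√2093 = [45; 1, 2, 1, 90, …] (period length 4).
Convergents:
  p_0/q_0 = 45/1
  p_1/q_1 = 46/1
  p_2/q_2 = 137/3
  p_3/q_3 = 183/4
  p_4/q_4 = 16607/363
  p_5/q_5 = 16790/367
  p_6/q_6 = 50187/1097
  p_7/q_7 = 66977/1464
q_6 = 1097 ≤ 1184 < 1464 = q_7, so the answer is 50187/1097.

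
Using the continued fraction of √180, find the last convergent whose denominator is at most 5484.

51841/3864

√180 = [13; 2, 2, 2, 26, …] (period length 4).
Convergents:
  p_0/q_0 = 13/1
  p_1/q_1 = 27/2
  p_2/q_2 = 67/5
  p_3/q_3 = 161/12
  p_4/q_4 = 4253/317
  p_5/q_5 = 8667/646
  p_6/q_6 = 21587/1609
  p_7/q_7 = 51841/3864
  p_8/q_8 = 1369453/102073
q_7 = 3864 ≤ 5484 < 102073 = q_8, so the answer is 51841/3864.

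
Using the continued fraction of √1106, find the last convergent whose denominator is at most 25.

133/4

√1106 = [33; 3, 1, 8, 1, 3, 66, …] (period length 6).
Convergents:
  p_0/q_0 = 33/1
  p_1/q_1 = 100/3
  p_2/q_2 = 133/4
  p_3/q_3 = 1164/35
q_2 = 4 ≤ 25 < 35 = q_3, so the answer is 133/4.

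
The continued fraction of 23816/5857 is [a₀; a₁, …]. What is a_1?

15

23816 = 4·5857 + 388   →  a_0 = 4
5857 = 15·388 + 37   →  a_1 = 15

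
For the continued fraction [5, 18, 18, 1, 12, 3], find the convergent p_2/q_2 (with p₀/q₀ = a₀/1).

Using pₖ = aₖpₖ₋₁ + pₖ₋₂, qₖ = aₖqₖ₋₁ + qₖ₋₂ (with p₋₁=1, p₋₂=0, q₋₁=0, q₋₂=1):
  k=0: a=5, p=5, q=1
  k=1: a=18, p=91, q=18
  k=2: a=18, p=1643, q=325

1643/325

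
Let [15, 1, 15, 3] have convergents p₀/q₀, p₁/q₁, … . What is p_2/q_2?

Using pₖ = aₖpₖ₋₁ + pₖ₋₂, qₖ = aₖqₖ₋₁ + qₖ₋₂ (with p₋₁=1, p₋₂=0, q₋₁=0, q₋₂=1):
  k=0: a=15, p=15, q=1
  k=1: a=1, p=16, q=1
  k=2: a=15, p=255, q=16

255/16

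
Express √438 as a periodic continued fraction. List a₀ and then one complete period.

[20; 1, 12, 1, 40]

a₀ = ⌊√438⌋ = 20.
With m₀=0, d₀=1 and mₖ₊₁ = dₖaₖ − mₖ, dₖ₊₁ = (n − mₖ₊₁²)/dₖ, aₖ₊₁ = ⌊(a₀+mₖ₊₁)/dₖ₊₁⌋:
  k=1: m=20, d=38, a=1
  k=2: m=18, d=3, a=12
  k=3: m=18, d=38, a=1
  k=4: m=20, d=1, a=40
d=1 and a=2a₀=40 at k=4, so the next step gives (m, d) = (20, 38) again — its k=1 value — and the period has length 4.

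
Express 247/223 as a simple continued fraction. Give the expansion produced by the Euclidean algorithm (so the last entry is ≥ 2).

247 = 1·223 + 24
223 = 9·24 + 7
24 = 3·7 + 3
7 = 2·3 + 1
3 = 3·1 + 0  (stop)
So 247/223 = [1; 9, 3, 2, 3].

[1; 9, 3, 2, 3]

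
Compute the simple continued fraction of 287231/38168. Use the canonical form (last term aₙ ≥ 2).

[7; 1, 1, 9, 3, 17, 6, 6]

287231 = 7×38168 + 20055
38168 = 1×20055 + 18113
20055 = 1×18113 + 1942
18113 = 9×1942 + 635
1942 = 3×635 + 37
635 = 17×37 + 6
37 = 6×6 + 1
6 = 6×1 + 0  (stop)
So 287231/38168 = [7; 1, 1, 9, 3, 17, 6, 6].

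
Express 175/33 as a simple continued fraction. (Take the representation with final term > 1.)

175 = 5×33 + 10
33 = 3×10 + 3
10 = 3×3 + 1
3 = 3×1 + 0  (stop)
So 175/33 = [5; 3, 3, 3].

[5; 3, 3, 3]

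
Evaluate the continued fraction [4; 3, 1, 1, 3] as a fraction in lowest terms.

Fold from the inside: start with 3/1.
  1 + 1/3 = 4/3
  1 + 3/4 = 7/4
  3 + 4/7 = 25/7
  4 + 7/25 = 107/25

107/25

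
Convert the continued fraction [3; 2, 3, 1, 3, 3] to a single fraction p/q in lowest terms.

382/111

Fold from the inside: start with 3/1.
  3 + 1/3 = 10/3
  1 + 3/10 = 13/10
  3 + 10/13 = 49/13
  2 + 13/49 = 111/49
  3 + 49/111 = 382/111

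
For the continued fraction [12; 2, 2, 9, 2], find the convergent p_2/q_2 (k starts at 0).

62/5

Using pₖ = aₖpₖ₋₁ + pₖ₋₂, qₖ = aₖqₖ₋₁ + qₖ₋₂ (with p₋₁=1, p₋₂=0, q₋₁=0, q₋₂=1):
  k=0: a=12, p=12, q=1
  k=1: a=2, p=25, q=2
  k=2: a=2, p=62, q=5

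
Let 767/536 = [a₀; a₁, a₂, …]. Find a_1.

767 = 1·536 + 231   →  a_0 = 1
536 = 2·231 + 74   →  a_1 = 2

2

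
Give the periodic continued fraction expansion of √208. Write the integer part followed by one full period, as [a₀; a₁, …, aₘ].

a₀ = ⌊√208⌋ = 14.
With m₀=0, d₀=1 and mₖ₊₁ = dₖaₖ − mₖ, dₖ₊₁ = (n − mₖ₊₁²)/dₖ, aₖ₊₁ = ⌊(a₀+mₖ₊₁)/dₖ₊₁⌋:
  k=1: m=14, d=12, a=2
  k=2: m=10, d=9, a=2
  k=3: m=8, d=16, a=1
  k=4: m=8, d=9, a=2
  k=5: m=10, d=12, a=2
  k=6: m=14, d=1, a=28
d=1 and a=2a₀=28 at k=6, so the next step gives (m, d) = (14, 12) again — its k=1 value — and the period has length 6.

[14; 2, 2, 1, 2, 2, 28]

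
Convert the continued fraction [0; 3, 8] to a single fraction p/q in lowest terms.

Using pₖ = aₖpₖ₋₁ + pₖ₋₂ and qₖ = aₖqₖ₋₁ + qₖ₋₂:
  k=0: a=0, p=0, q=1
  k=1: a=3, p=1, q=3
  k=2: a=8, p=8, q=25

8/25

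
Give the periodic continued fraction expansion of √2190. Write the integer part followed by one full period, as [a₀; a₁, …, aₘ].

a₀ = ⌊√2190⌋ = 46.
With m₀=0, d₀=1 and mₖ₊₁ = dₖaₖ − mₖ, dₖ₊₁ = (n − mₖ₊₁²)/dₖ, aₖ₊₁ = ⌊(a₀+mₖ₊₁)/dₖ₊₁⌋:
  k=1: m=46, d=74, a=1
  k=2: m=28, d=19, a=3
  k=3: m=29, d=71, a=1
  k=4: m=42, d=6, a=14
  k=5: m=42, d=71, a=1
  k=6: m=29, d=19, a=3
  k=7: m=28, d=74, a=1
  k=8: m=46, d=1, a=92
d=1 and a=2a₀=92 at k=8, so the next step gives (m, d) = (46, 74) again — its k=1 value — and the period has length 8.

[46; 1, 3, 1, 14, 1, 3, 1, 92]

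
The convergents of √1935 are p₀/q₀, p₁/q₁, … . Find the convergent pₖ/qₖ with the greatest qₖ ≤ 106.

3871/88

√1935 = [43; 1, 86, …] (period length 2).
Convergents:
  p_0/q_0 = 43/1
  p_1/q_1 = 44/1
  p_2/q_2 = 3827/87
  p_3/q_3 = 3871/88
  p_4/q_4 = 336733/7655
q_3 = 88 ≤ 106 < 7655 = q_4, so the answer is 3871/88.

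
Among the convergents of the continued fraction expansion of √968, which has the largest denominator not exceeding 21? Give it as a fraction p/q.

√968 = [31; 8, 1, 6, 1, 8, 62, …] (period length 6).
Convergents:
  p_0/q_0 = 31/1
  p_1/q_1 = 249/8
  p_2/q_2 = 280/9
  p_3/q_3 = 1929/62
q_2 = 9 ≤ 21 < 62 = q_3, so the answer is 280/9.

280/9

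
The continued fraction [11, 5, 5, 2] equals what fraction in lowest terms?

638/57

Using pₖ = aₖpₖ₋₁ + pₖ₋₂ and qₖ = aₖqₖ₋₁ + qₖ₋₂:
  k=0: a=11, p=11, q=1
  k=1: a=5, p=56, q=5
  k=2: a=5, p=291, q=26
  k=3: a=2, p=638, q=57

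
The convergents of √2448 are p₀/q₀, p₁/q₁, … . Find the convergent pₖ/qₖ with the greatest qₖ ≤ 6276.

214385/4333

√2448 = [49; 2, 10, 2, 98, …] (period length 4).
Convergents:
  p_0/q_0 = 49/1
  p_1/q_1 = 99/2
  p_2/q_2 = 1039/21
  p_3/q_3 = 2177/44
  p_4/q_4 = 214385/4333
  p_5/q_5 = 430947/8710
q_4 = 4333 ≤ 6276 < 8710 = q_5, so the answer is 214385/4333.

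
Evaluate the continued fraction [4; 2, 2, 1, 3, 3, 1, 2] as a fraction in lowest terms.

1358/307

Fold from the inside: start with 2/1.
  1 + 1/2 = 3/2
  3 + 2/3 = 11/3
  3 + 3/11 = 36/11
  1 + 11/36 = 47/36
  2 + 36/47 = 130/47
  2 + 47/130 = 307/130
  4 + 130/307 = 1358/307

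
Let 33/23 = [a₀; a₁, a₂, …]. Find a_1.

33 = 1·23 + 10   →  a_0 = 1
23 = 2·10 + 3   →  a_1 = 2

2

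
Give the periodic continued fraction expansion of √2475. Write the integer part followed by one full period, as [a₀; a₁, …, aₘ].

[49; 1, 2, 1, 98]

a₀ = ⌊√2475⌋ = 49.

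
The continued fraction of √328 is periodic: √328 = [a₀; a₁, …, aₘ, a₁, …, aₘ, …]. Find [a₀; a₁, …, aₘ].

[18; 9, 36]

a₀ = ⌊√328⌋ = 18.
With m₀=0, d₀=1 and mₖ₊₁ = dₖaₖ − mₖ, dₖ₊₁ = (n − mₖ₊₁²)/dₖ, aₖ₊₁ = ⌊(a₀+mₖ₊₁)/dₖ₊₁⌋:
  k=1: m=18, d=4, a=9
  k=2: m=18, d=1, a=36
d=1 and a=2a₀=36 at k=2, so the next step gives (m, d) = (18, 4) again — its k=1 value — and the period has length 2.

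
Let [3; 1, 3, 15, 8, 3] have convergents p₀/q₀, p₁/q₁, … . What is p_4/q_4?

1847/492

Using pₖ = aₖpₖ₋₁ + pₖ₋₂, qₖ = aₖqₖ₋₁ + qₖ₋₂ (with p₋₁=1, p₋₂=0, q₋₁=0, q₋₂=1):
  k=0: a=3, p=3, q=1
  k=1: a=1, p=4, q=1
  k=2: a=3, p=15, q=4
  k=3: a=15, p=229, q=61
  k=4: a=8, p=1847, q=492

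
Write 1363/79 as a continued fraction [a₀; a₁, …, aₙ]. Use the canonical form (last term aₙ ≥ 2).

1363 = 17*79 + 20
79 = 3*20 + 19
20 = 1*19 + 1
19 = 19*1 + 0  (stop)
So 1363/79 = [17; 3, 1, 19].

[17; 3, 1, 19]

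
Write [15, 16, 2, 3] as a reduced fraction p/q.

1732/115

Using pₖ = aₖpₖ₋₁ + pₖ₋₂ and qₖ = aₖqₖ₋₁ + qₖ₋₂:
  k=0: a=15, p=15, q=1
  k=1: a=16, p=241, q=16
  k=2: a=2, p=497, q=33
  k=3: a=3, p=1732, q=115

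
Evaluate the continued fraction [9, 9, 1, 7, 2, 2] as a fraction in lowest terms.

3777/415

Fold from the inside: start with 2/1.
  2 + 1/2 = 5/2
  7 + 2/5 = 37/5
  1 + 5/37 = 42/37
  9 + 37/42 = 415/42
  9 + 42/415 = 3777/415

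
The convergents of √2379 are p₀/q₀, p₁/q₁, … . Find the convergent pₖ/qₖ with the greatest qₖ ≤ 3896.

188808/3871

√2379 = [48; 1, 3, 2, 3, 1, 96, …] (period length 6).
Convergents:
  p_0/q_0 = 48/1
  p_1/q_1 = 49/1
  p_2/q_2 = 195/4
  p_3/q_3 = 439/9
  p_4/q_4 = 1512/31
  p_5/q_5 = 1951/40
  p_6/q_6 = 188808/3871
  p_7/q_7 = 190759/3911
q_6 = 3871 ≤ 3896 < 3911 = q_7, so the answer is 188808/3871.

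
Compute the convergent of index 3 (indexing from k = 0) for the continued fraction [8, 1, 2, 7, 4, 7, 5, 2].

Using pₖ = aₖpₖ₋₁ + pₖ₋₂, qₖ = aₖqₖ₋₁ + qₖ₋₂ (with p₋₁=1, p₋₂=0, q₋₁=0, q₋₂=1):
  k=0: a=8, p=8, q=1
  k=1: a=1, p=9, q=1
  k=2: a=2, p=26, q=3
  k=3: a=7, p=191, q=22

191/22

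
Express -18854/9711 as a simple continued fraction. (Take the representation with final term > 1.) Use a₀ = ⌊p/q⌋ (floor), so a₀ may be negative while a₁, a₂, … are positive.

[-2; 17, 10, 3, 18]

-18854 = -2·9711 + 568
9711 = 17·568 + 55
568 = 10·55 + 18
55 = 3·18 + 1
18 = 18·1 + 0  (stop)
So -18854/9711 = [-2; 17, 10, 3, 18].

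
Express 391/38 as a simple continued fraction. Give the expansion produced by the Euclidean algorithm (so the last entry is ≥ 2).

391 = 10×38 + 11
38 = 3×11 + 5
11 = 2×5 + 1
5 = 5×1 + 0  (stop)
So 391/38 = [10; 3, 2, 5].

[10; 3, 2, 5]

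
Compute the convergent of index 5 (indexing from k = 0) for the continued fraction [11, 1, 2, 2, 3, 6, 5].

1768/151

Using pₖ = aₖpₖ₋₁ + pₖ₋₂, qₖ = aₖqₖ₋₁ + qₖ₋₂ (with p₋₁=1, p₋₂=0, q₋₁=0, q₋₂=1):
  k=0: a=11, p=11, q=1
  k=1: a=1, p=12, q=1
  k=2: a=2, p=35, q=3
  k=3: a=2, p=82, q=7
  k=4: a=3, p=281, q=24
  k=5: a=6, p=1768, q=151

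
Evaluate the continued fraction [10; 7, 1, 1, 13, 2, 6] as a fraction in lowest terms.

Using pₖ = aₖpₖ₋₁ + pₖ₋₂ and qₖ = aₖqₖ₋₁ + qₖ₋₂:
  k=0: a=10, p=10, q=1
  k=1: a=7, p=71, q=7
  k=2: a=1, p=81, q=8
  k=3: a=1, p=152, q=15
  k=4: a=13, p=2057, q=203
  k=5: a=2, p=4266, q=421
  k=6: a=6, p=27653, q=2729

27653/2729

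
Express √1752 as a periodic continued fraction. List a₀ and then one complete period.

[41; 1, 5, 1, 82]

a₀ = ⌊√1752⌋ = 41.
With m₀=0, d₀=1 and mₖ₊₁ = dₖaₖ − mₖ, dₖ₊₁ = (n − mₖ₊₁²)/dₖ, aₖ₊₁ = ⌊(a₀+mₖ₊₁)/dₖ₊₁⌋:
  k=1: m=41, d=71, a=1
  k=2: m=30, d=12, a=5
  k=3: m=30, d=71, a=1
  k=4: m=41, d=1, a=82
d=1 and a=2a₀=82 at k=4, so the next step gives (m, d) = (41, 71) again — its k=1 value — and the period has length 4.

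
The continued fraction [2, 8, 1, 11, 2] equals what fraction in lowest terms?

Using pₖ = aₖpₖ₋₁ + pₖ₋₂ and qₖ = aₖqₖ₋₁ + qₖ₋₂:
  k=0: a=2, p=2, q=1
  k=1: a=8, p=17, q=8
  k=2: a=1, p=19, q=9
  k=3: a=11, p=226, q=107
  k=4: a=2, p=471, q=223

471/223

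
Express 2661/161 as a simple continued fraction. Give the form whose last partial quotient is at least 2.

[16; 1, 1, 8, 2, 4]

2661 = 16·161 + 85
161 = 1·85 + 76
85 = 1·76 + 9
76 = 8·9 + 4
9 = 2·4 + 1
4 = 4·1 + 0  (stop)
So 2661/161 = [16; 1, 1, 8, 2, 4].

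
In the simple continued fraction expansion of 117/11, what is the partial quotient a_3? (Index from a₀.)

117 = 10·11 + 7   →  a_0 = 10
11 = 1·7 + 4   →  a_1 = 1
7 = 1·4 + 3   →  a_2 = 1
4 = 1·3 + 1   →  a_3 = 1

1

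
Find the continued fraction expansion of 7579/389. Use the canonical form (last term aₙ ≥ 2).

[19; 2, 14, 2, 6]

7579 = 19·389 + 188
389 = 2·188 + 13
188 = 14·13 + 6
13 = 2·6 + 1
6 = 6·1 + 0  (stop)
So 7579/389 = [19; 2, 14, 2, 6].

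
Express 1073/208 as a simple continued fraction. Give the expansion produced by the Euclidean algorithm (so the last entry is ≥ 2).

1073 = 5·208 + 33
208 = 6·33 + 10
33 = 3·10 + 3
10 = 3·3 + 1
3 = 3·1 + 0  (stop)
So 1073/208 = [5; 6, 3, 3, 3].

[5; 6, 3, 3, 3]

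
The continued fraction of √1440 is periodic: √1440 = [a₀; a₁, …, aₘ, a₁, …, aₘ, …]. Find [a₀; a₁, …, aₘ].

[37; 1, 17, 1, 74]

a₀ = ⌊√1440⌋ = 37.
With m₀=0, d₀=1 and mₖ₊₁ = dₖaₖ − mₖ, dₖ₊₁ = (n − mₖ₊₁²)/dₖ, aₖ₊₁ = ⌊(a₀+mₖ₊₁)/dₖ₊₁⌋:
  k=1: m=37, d=71, a=1
  k=2: m=34, d=4, a=17
  k=3: m=34, d=71, a=1
  k=4: m=37, d=1, a=74
d=1 and a=2a₀=74 at k=4, so the next step gives (m, d) = (37, 71) again — its k=1 value — and the period has length 4.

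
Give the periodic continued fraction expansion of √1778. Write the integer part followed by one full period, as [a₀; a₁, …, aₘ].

[42; 6, 84]

a₀ = ⌊√1778⌋ = 42.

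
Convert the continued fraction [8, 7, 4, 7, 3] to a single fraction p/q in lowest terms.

Using pₖ = aₖpₖ₋₁ + pₖ₋₂ and qₖ = aₖqₖ₋₁ + qₖ₋₂:
  k=0: a=8, p=8, q=1
  k=1: a=7, p=57, q=7
  k=2: a=4, p=236, q=29
  k=3: a=7, p=1709, q=210
  k=4: a=3, p=5363, q=659

5363/659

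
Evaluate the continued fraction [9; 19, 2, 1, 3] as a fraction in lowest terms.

1928/213

Using pₖ = aₖpₖ₋₁ + pₖ₋₂ and qₖ = aₖqₖ₋₁ + qₖ₋₂:
  k=0: a=9, p=9, q=1
  k=1: a=19, p=172, q=19
  k=2: a=2, p=353, q=39
  k=3: a=1, p=525, q=58
  k=4: a=3, p=1928, q=213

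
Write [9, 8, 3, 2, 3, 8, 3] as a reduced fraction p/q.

Fold from the inside: start with 3/1.
  8 + 1/3 = 25/3
  3 + 3/25 = 78/25
  2 + 25/78 = 181/78
  3 + 78/181 = 621/181
  8 + 181/621 = 5149/621
  9 + 621/5149 = 46962/5149

46962/5149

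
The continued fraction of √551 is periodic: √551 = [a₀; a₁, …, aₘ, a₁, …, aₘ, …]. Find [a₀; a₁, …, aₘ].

[23; 2, 8, 1, 8, 2, 46]

a₀ = ⌊√551⌋ = 23.
With m₀=0, d₀=1 and mₖ₊₁ = dₖaₖ − mₖ, dₖ₊₁ = (n − mₖ₊₁²)/dₖ, aₖ₊₁ = ⌊(a₀+mₖ₊₁)/dₖ₊₁⌋:
  k=1: m=23, d=22, a=2
  k=2: m=21, d=5, a=8
  k=3: m=19, d=38, a=1
  k=4: m=19, d=5, a=8
  k=5: m=21, d=22, a=2
  k=6: m=23, d=1, a=46
d=1 and a=2a₀=46 at k=6, so the next step gives (m, d) = (23, 22) again — its k=1 value — and the period has length 6.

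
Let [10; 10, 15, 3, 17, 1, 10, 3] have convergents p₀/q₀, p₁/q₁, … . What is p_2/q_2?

Using pₖ = aₖpₖ₋₁ + pₖ₋₂, qₖ = aₖqₖ₋₁ + qₖ₋₂ (with p₋₁=1, p₋₂=0, q₋₁=0, q₋₂=1):
  k=0: a=10, p=10, q=1
  k=1: a=10, p=101, q=10
  k=2: a=15, p=1525, q=151

1525/151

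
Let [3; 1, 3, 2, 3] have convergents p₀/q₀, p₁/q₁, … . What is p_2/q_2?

15/4

Using pₖ = aₖpₖ₋₁ + pₖ₋₂, qₖ = aₖqₖ₋₁ + qₖ₋₂ (with p₋₁=1, p₋₂=0, q₋₁=0, q₋₂=1):
  k=0: a=3, p=3, q=1
  k=1: a=1, p=4, q=1
  k=2: a=3, p=15, q=4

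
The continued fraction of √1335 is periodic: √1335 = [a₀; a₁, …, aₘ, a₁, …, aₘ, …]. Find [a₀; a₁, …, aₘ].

a₀ = ⌊√1335⌋ = 36.

[36; 1, 1, 6, 7, 6, 1, 1, 72]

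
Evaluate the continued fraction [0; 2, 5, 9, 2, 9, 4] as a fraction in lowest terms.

Using pₖ = aₖpₖ₋₁ + pₖ₋₂ and qₖ = aₖqₖ₋₁ + qₖ₋₂:
  k=0: a=0, p=0, q=1
  k=1: a=2, p=1, q=2
  k=2: a=5, p=5, q=11
  k=3: a=9, p=46, q=101
  k=4: a=2, p=97, q=213
  k=5: a=9, p=919, q=2018
  k=6: a=4, p=3773, q=8285

3773/8285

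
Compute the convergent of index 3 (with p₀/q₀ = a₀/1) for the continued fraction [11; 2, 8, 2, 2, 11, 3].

413/36

Using pₖ = aₖpₖ₋₁ + pₖ₋₂, qₖ = aₖqₖ₋₁ + qₖ₋₂ (with p₋₁=1, p₋₂=0, q₋₁=0, q₋₂=1):
  k=0: a=11, p=11, q=1
  k=1: a=2, p=23, q=2
  k=2: a=8, p=195, q=17
  k=3: a=2, p=413, q=36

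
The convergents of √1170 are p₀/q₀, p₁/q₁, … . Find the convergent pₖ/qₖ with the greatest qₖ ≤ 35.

1163/34

√1170 = [34; 4, 1, 6, 1, 4, 68, …] (period length 6).
Convergents:
  p_0/q_0 = 34/1
  p_1/q_1 = 137/4
  p_2/q_2 = 171/5
  p_3/q_3 = 1163/34
  p_4/q_4 = 1334/39
q_3 = 34 ≤ 35 < 39 = q_4, so the answer is 1163/34.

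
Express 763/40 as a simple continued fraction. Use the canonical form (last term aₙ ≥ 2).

[19; 13, 3]

763 = 19·40 + 3
40 = 13·3 + 1
3 = 3·1 + 0  (stop)
So 763/40 = [19; 13, 3].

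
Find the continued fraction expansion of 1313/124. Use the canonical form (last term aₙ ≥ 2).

[10; 1, 1, 2, 3, 7]

1313 = 10×124 + 73
124 = 1×73 + 51
73 = 1×51 + 22
51 = 2×22 + 7
22 = 3×7 + 1
7 = 7×1 + 0  (stop)
So 1313/124 = [10; 1, 1, 2, 3, 7].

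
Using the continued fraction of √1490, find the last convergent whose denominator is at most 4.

116/3

√1490 = [38; 1, 1, 1, 1, 76, …] (period length 5).
Convergents:
  p_0/q_0 = 38/1
  p_1/q_1 = 39/1
  p_2/q_2 = 77/2
  p_3/q_3 = 116/3
  p_4/q_4 = 193/5
q_3 = 3 ≤ 4 < 5 = q_4, so the answer is 116/3.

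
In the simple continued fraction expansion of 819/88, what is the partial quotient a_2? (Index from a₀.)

819 = 9·88 + 27   →  a_0 = 9
88 = 3·27 + 7   →  a_1 = 3
27 = 3·7 + 6   →  a_2 = 3

3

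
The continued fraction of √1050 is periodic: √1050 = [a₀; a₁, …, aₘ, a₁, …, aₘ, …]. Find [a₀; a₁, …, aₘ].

a₀ = ⌊√1050⌋ = 32.
With m₀=0, d₀=1 and mₖ₊₁ = dₖaₖ − mₖ, dₖ₊₁ = (n − mₖ₊₁²)/dₖ, aₖ₊₁ = ⌊(a₀+mₖ₊₁)/dₖ₊₁⌋:
  k=1: m=32, d=26, a=2
  k=2: m=20, d=25, a=2
  k=3: m=30, d=6, a=10
  k=4: m=30, d=25, a=2
  k=5: m=20, d=26, a=2
  k=6: m=32, d=1, a=64
d=1 and a=2a₀=64 at k=6, so the next step gives (m, d) = (32, 26) again — its k=1 value — and the period has length 6.

[32; 2, 2, 10, 2, 2, 64]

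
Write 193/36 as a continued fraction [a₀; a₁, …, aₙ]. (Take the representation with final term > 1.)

[5; 2, 1, 3, 3]

193 = 5×36 + 13
36 = 2×13 + 10
13 = 1×10 + 3
10 = 3×3 + 1
3 = 3×1 + 0  (stop)
So 193/36 = [5; 2, 1, 3, 3].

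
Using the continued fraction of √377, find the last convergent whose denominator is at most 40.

√377 = [19; 2, 2, 2, 38, …] (period length 4).
Convergents:
  p_0/q_0 = 19/1
  p_1/q_1 = 39/2
  p_2/q_2 = 97/5
  p_3/q_3 = 233/12
  p_4/q_4 = 8951/461
q_3 = 12 ≤ 40 < 461 = q_4, so the answer is 233/12.

233/12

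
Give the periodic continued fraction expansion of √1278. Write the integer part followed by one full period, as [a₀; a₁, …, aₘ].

a₀ = ⌊√1278⌋ = 35.
With m₀=0, d₀=1 and mₖ₊₁ = dₖaₖ − mₖ, dₖ₊₁ = (n − mₖ₊₁²)/dₖ, aₖ₊₁ = ⌊(a₀+mₖ₊₁)/dₖ₊₁⌋:
  k=1: m=35, d=53, a=1
  k=2: m=18, d=18, a=2
  k=3: m=18, d=53, a=1
  k=4: m=35, d=1, a=70
d=1 and a=2a₀=70 at k=4, so the next step gives (m, d) = (35, 53) again — its k=1 value — and the period has length 4.

[35; 1, 2, 1, 70]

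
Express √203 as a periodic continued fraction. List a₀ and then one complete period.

a₀ = ⌊√203⌋ = 14.

[14; 4, 28]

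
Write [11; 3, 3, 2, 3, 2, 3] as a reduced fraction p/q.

Using pₖ = aₖpₖ₋₁ + pₖ₋₂ and qₖ = aₖqₖ₋₁ + qₖ₋₂:
  k=0: a=11, p=11, q=1
  k=1: a=3, p=34, q=3
  k=2: a=3, p=113, q=10
  k=3: a=2, p=260, q=23
  k=4: a=3, p=893, q=79
  k=5: a=2, p=2046, q=181
  k=6: a=3, p=7031, q=622

7031/622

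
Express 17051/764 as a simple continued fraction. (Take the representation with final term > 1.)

[22; 3, 6, 1, 16, 2]

17051 = 22*764 + 243
764 = 3*243 + 35
243 = 6*35 + 33
35 = 1*33 + 2
33 = 16*2 + 1
2 = 2*1 + 0  (stop)
So 17051/764 = [22; 3, 6, 1, 16, 2].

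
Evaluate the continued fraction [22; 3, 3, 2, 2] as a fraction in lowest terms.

1249/56

Using pₖ = aₖpₖ₋₁ + pₖ₋₂ and qₖ = aₖqₖ₋₁ + qₖ₋₂:
  k=0: a=22, p=22, q=1
  k=1: a=3, p=67, q=3
  k=2: a=3, p=223, q=10
  k=3: a=2, p=513, q=23
  k=4: a=2, p=1249, q=56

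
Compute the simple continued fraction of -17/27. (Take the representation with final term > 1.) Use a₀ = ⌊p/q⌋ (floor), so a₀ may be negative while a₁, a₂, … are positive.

[-1; 2, 1, 2, 3]

-17 = -1*27 + 10
27 = 2*10 + 7
10 = 1*7 + 3
7 = 2*3 + 1
3 = 3*1 + 0  (stop)
So -17/27 = [-1; 2, 1, 2, 3].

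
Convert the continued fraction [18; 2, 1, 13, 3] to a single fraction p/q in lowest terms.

2311/126

Using pₖ = aₖpₖ₋₁ + pₖ₋₂ and qₖ = aₖqₖ₋₁ + qₖ₋₂:
  k=0: a=18, p=18, q=1
  k=1: a=2, p=37, q=2
  k=2: a=1, p=55, q=3
  k=3: a=13, p=752, q=41
  k=4: a=3, p=2311, q=126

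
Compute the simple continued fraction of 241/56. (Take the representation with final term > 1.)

[4; 3, 3, 2, 2]

241 = 4×56 + 17
56 = 3×17 + 5
17 = 3×5 + 2
5 = 2×2 + 1
2 = 2×1 + 0  (stop)
So 241/56 = [4; 3, 3, 2, 2].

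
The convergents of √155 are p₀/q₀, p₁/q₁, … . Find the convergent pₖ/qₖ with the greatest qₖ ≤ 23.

249/20

√155 = [12; 2, 4, 2, 24, …] (period length 4).
Convergents:
  p_0/q_0 = 12/1
  p_1/q_1 = 25/2
  p_2/q_2 = 112/9
  p_3/q_3 = 249/20
  p_4/q_4 = 6088/489
q_3 = 20 ≤ 23 < 489 = q_4, so the answer is 249/20.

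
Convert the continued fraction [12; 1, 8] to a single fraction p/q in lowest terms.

116/9

Fold from the inside: start with 8/1.
  1 + 1/8 = 9/8
  12 + 8/9 = 116/9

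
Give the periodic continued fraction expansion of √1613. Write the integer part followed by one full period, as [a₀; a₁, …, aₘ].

[40; 6, 6, 80]

a₀ = ⌊√1613⌋ = 40.
With m₀=0, d₀=1 and mₖ₊₁ = dₖaₖ − mₖ, dₖ₊₁ = (n − mₖ₊₁²)/dₖ, aₖ₊₁ = ⌊(a₀+mₖ₊₁)/dₖ₊₁⌋:
  k=1: m=40, d=13, a=6
  k=2: m=38, d=13, a=6
  k=3: m=40, d=1, a=80
d=1 and a=2a₀=80 at k=3, so the next step gives (m, d) = (40, 13) again — its k=1 value — and the period has length 3.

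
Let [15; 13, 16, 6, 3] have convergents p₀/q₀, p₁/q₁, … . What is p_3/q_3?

Using pₖ = aₖpₖ₋₁ + pₖ₋₂, qₖ = aₖqₖ₋₁ + qₖ₋₂ (with p₋₁=1, p₋₂=0, q₋₁=0, q₋₂=1):
  k=0: a=15, p=15, q=1
  k=1: a=13, p=196, q=13
  k=2: a=16, p=3151, q=209
  k=3: a=6, p=19102, q=1267

19102/1267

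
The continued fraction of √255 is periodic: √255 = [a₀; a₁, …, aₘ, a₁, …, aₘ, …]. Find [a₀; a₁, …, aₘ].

a₀ = ⌊√255⌋ = 15.
With m₀=0, d₀=1 and mₖ₊₁ = dₖaₖ − mₖ, dₖ₊₁ = (n − mₖ₊₁²)/dₖ, aₖ₊₁ = ⌊(a₀+mₖ₊₁)/dₖ₊₁⌋:
  k=1: m=15, d=30, a=1
  k=2: m=15, d=1, a=30
d=1 and a=2a₀=30 at k=2, so the next step gives (m, d) = (15, 30) again — its k=1 value — and the period has length 2.

[15; 1, 30]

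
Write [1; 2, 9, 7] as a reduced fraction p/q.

Fold from the inside: start with 7/1.
  9 + 1/7 = 64/7
  2 + 7/64 = 135/64
  1 + 64/135 = 199/135

199/135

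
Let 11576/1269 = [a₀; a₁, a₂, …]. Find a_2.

5

11576 = 9·1269 + 155   →  a_0 = 9
1269 = 8·155 + 29   →  a_1 = 8
155 = 5·29 + 10   →  a_2 = 5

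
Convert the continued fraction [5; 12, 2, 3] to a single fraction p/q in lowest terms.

Using pₖ = aₖpₖ₋₁ + pₖ₋₂ and qₖ = aₖqₖ₋₁ + qₖ₋₂:
  k=0: a=5, p=5, q=1
  k=1: a=12, p=61, q=12
  k=2: a=2, p=127, q=25
  k=3: a=3, p=442, q=87

442/87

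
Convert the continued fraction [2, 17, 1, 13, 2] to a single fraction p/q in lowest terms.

Using pₖ = aₖpₖ₋₁ + pₖ₋₂ and qₖ = aₖqₖ₋₁ + qₖ₋₂:
  k=0: a=2, p=2, q=1
  k=1: a=17, p=35, q=17
  k=2: a=1, p=37, q=18
  k=3: a=13, p=516, q=251
  k=4: a=2, p=1069, q=520

1069/520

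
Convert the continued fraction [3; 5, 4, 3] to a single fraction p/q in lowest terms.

217/68

Using pₖ = aₖpₖ₋₁ + pₖ₋₂ and qₖ = aₖqₖ₋₁ + qₖ₋₂:
  k=0: a=3, p=3, q=1
  k=1: a=5, p=16, q=5
  k=2: a=4, p=67, q=21
  k=3: a=3, p=217, q=68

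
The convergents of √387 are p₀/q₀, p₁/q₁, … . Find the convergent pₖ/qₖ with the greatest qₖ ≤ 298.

√387 = [19; 1, 2, 19, 2, 1, 38, …] (period length 6).
Convergents:
  p_0/q_0 = 19/1
  p_1/q_1 = 20/1
  p_2/q_2 = 59/3
  p_3/q_3 = 1141/58
  p_4/q_4 = 2341/119
  p_5/q_5 = 3482/177
  p_6/q_6 = 134657/6845
q_5 = 177 ≤ 298 < 6845 = q_6, so the answer is 3482/177.

3482/177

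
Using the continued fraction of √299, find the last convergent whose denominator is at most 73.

√299 = [17; 3, 2, 3, 34, …] (period length 4).
Convergents:
  p_0/q_0 = 17/1
  p_1/q_1 = 52/3
  p_2/q_2 = 121/7
  p_3/q_3 = 415/24
  p_4/q_4 = 14231/823
q_3 = 24 ≤ 73 < 823 = q_4, so the answer is 415/24.

415/24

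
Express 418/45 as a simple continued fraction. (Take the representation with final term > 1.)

[9; 3, 2, 6]

418 = 9×45 + 13
45 = 3×13 + 6
13 = 2×6 + 1
6 = 6×1 + 0  (stop)
So 418/45 = [9; 3, 2, 6].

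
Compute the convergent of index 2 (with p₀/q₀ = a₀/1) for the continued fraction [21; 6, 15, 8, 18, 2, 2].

Using pₖ = aₖpₖ₋₁ + pₖ₋₂, qₖ = aₖqₖ₋₁ + qₖ₋₂ (with p₋₁=1, p₋₂=0, q₋₁=0, q₋₂=1):
  k=0: a=21, p=21, q=1
  k=1: a=6, p=127, q=6
  k=2: a=15, p=1926, q=91

1926/91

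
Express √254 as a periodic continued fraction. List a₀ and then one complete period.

a₀ = ⌊√254⌋ = 15.
With m₀=0, d₀=1 and mₖ₊₁ = dₖaₖ − mₖ, dₖ₊₁ = (n − mₖ₊₁²)/dₖ, aₖ₊₁ = ⌊(a₀+mₖ₊₁)/dₖ₊₁⌋:
  k=1: m=15, d=29, a=1
  k=2: m=14, d=2, a=14
  k=3: m=14, d=29, a=1
  k=4: m=15, d=1, a=30
d=1 and a=2a₀=30 at k=4, so the next step gives (m, d) = (15, 29) again — its k=1 value — and the period has length 4.

[15; 1, 14, 1, 30]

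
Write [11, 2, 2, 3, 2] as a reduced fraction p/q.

445/39

Using pₖ = aₖpₖ₋₁ + pₖ₋₂ and qₖ = aₖqₖ₋₁ + qₖ₋₂:
  k=0: a=11, p=11, q=1
  k=1: a=2, p=23, q=2
  k=2: a=2, p=57, q=5
  k=3: a=3, p=194, q=17
  k=4: a=2, p=445, q=39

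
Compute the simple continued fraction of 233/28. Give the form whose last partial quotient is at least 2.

233 = 8×28 + 9
28 = 3×9 + 1
9 = 9×1 + 0  (stop)
So 233/28 = [8; 3, 9].

[8; 3, 9]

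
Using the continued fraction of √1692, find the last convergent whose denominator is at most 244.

√1692 = [41; 7, 2, 7, 82, …] (period length 4).
Convergents:
  p_0/q_0 = 41/1
  p_1/q_1 = 288/7
  p_2/q_2 = 617/15
  p_3/q_3 = 4607/112
  p_4/q_4 = 378391/9199
q_3 = 112 ≤ 244 < 9199 = q_4, so the answer is 4607/112.

4607/112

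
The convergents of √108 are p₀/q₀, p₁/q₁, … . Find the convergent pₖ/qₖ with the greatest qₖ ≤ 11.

√108 = [10; 2, 1, 1, 4, 1, 1, 2, 20, …] (period length 8).
Convergents:
  p_0/q_0 = 10/1
  p_1/q_1 = 21/2
  p_2/q_2 = 31/3
  p_3/q_3 = 52/5
  p_4/q_4 = 239/23
q_3 = 5 ≤ 11 < 23 = q_4, so the answer is 52/5.

52/5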